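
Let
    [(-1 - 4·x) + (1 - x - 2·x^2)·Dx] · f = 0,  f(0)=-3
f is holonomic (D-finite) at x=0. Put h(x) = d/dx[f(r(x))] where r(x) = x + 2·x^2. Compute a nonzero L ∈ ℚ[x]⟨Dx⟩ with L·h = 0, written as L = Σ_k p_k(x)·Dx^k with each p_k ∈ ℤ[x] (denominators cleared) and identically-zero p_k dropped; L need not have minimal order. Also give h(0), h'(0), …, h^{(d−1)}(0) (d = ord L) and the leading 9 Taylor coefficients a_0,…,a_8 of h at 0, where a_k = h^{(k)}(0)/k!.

f: a_k = -3, -3, -9, -15, -33, -63, -129, -255, -513, …
h₀=f(r): pull back L_f along r ⇒ L₀.
h=h₀': d/dx-closure on L₀ ⇒ L.
L = (10 + 72·x + 240·x^2 + 544·x^3 + 1344·x^4 + 1920·x^5 + 1280·x^6) + (-1 - 7·x - 12·x^2 + 32·x^3 + 200·x^4 + 384·x^5 + 448·x^6 + 256·x^7)·Dx  (order 1).
h: a_k = -3, -30, -153, -636, -2535, -10026, -37653, -139128, -506979, …
ICs: h(0) = -3.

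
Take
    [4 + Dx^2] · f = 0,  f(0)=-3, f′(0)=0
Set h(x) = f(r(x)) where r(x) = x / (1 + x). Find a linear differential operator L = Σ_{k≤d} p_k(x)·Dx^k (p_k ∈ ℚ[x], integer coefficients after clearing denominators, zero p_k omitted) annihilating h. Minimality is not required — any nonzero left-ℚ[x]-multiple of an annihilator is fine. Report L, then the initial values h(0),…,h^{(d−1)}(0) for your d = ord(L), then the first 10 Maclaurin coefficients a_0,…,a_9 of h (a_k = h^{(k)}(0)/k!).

L = 4 + (2 + 6·x + 6·x^2 + 2·x^3)·Dx + (1 + 4·x + 6·x^2 + 4·x^3 + x^4)·Dx^2  (order 2).
h: a_k = -3, 0, 6, -12, 16, -16, 154/15, 12/5, -2354/105, 5168/105, …
ICs: h(0) = -3, h′(0) = 0.

f: a_k = -3, 0, 6, 0, -2, 0, 4/15, 0, -2/105, 0, …
f∘r: x↦r, Dx↦Dx/r' in L_f ⇒ L₀.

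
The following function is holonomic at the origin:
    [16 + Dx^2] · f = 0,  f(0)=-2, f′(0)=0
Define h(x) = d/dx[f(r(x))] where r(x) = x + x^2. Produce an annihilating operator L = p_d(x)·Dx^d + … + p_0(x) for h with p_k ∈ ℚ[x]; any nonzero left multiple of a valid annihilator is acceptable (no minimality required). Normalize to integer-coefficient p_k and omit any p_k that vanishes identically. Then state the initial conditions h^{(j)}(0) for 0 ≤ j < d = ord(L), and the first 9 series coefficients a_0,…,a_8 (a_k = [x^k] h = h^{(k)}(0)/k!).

L = (28 + 128·x + 384·x^2 + 512·x^3 + 256·x^4) + (-6 - 12·x)·Dx + (1 + 4·x + 4·x^2)·Dx^2  (order 2).
h: a_k = 0, 32, 96, -64/3, -1280/3, -10496/15, -1792/15, 368128/315, 63488/35, …
ICs: h(0) = 0, h′(0) = 32.

f: a_k = -2, 0, 16, 0, -64/3, 0, 512/45, 0, -1024/315, …
h₀=f(r): pull back L_f along r ⇒ L₀.
Differentiate: ansatz ord ≤ ord L₀ ⇒ L.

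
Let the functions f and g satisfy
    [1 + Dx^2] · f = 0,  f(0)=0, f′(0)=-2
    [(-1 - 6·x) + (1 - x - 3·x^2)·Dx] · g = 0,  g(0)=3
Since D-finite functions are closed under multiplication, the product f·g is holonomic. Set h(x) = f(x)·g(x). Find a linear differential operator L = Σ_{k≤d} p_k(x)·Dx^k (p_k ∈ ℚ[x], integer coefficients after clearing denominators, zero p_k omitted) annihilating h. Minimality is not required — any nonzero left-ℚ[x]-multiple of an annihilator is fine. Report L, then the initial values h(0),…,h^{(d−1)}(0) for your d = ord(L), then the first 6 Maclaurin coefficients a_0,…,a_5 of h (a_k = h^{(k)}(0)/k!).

f: a_k = 0, -2, 0, 1/3, 0, -1/60, …
g: a_k = 3, 3, 12, 21, 57, 120, …
L₀ := L_f ⊗_s L_g (sym. prod.), ord ≤ 2.
L = (5 + x + 3·x^2) + (2 + 12·x)·Dx + (-1 + x + 3·x^2)·Dx^2  (order 2).
h: a_k = 0, -6, -6, -23, -41, -2201/20, …
ICs: h(0) = 0, h′(0) = -6.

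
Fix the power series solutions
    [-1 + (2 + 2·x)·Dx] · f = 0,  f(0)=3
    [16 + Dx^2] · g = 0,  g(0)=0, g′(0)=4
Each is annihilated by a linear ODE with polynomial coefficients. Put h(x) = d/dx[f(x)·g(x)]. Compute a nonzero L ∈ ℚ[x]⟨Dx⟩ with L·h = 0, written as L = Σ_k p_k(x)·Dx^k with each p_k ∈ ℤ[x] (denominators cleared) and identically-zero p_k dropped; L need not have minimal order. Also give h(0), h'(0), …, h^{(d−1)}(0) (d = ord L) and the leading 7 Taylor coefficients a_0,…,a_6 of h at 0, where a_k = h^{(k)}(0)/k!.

L = (4733 + 17664·x + 25216·x^2 + 16384·x^3 + 4096·x^4) + (-244 - 756·x - 768·x^2 - 256·x^3)·Dx + (268 + 1048·x + 1548·x^2 + 1024·x^3 + 256·x^4)·Dx^2  (order 2).
h: a_k = 12, 12, -201/2, -61, 4661/32, 10683/160, -64235/768, …
ICs: h(0) = 12, h′(0) = 12.

f: a_k = 3, 3/2, -3/8, 3/16, -15/128, 21/256, -63/1024, …
g: a_k = 0, 4, 0, -32/3, 0, 128/15, 0, …
f·g: L₀ = L_f ⊗_s L_g, ord ≤ 1·2.
h₀' ⇒ L via d/dx closure of L₀.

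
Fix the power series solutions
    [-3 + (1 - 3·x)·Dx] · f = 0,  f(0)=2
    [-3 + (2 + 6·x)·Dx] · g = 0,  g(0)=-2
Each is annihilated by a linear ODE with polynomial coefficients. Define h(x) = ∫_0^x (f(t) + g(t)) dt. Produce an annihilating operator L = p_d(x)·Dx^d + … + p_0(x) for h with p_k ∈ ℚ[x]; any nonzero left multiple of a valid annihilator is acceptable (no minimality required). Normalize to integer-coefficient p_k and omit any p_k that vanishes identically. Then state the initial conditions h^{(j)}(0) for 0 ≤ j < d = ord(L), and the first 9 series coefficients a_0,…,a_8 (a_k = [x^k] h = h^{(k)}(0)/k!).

f: a_k = 2, 6, 18, 54, 162, 486, 1458, 4374, 13122, …
g: a_k = -2, -3, 9/4, -27/8, 405/64, -1701/128, 15309/512, -72171/1024, 2814669/16384, …
Weyl lclm of L_f,L_g ⇒ L₀ (ord ≤ 2).
h=∫h₀ ⇒ L = L₀·Dx.
L = (-45 - 81·x)·Dx + (27 + 126·x + 243·x^2)·Dx^2 + (-2 - 18·x + 18·x^2 + 162·x^3)·Dx^3  (order 3).
h: a_k = 0, 0, 3/2, 27/4, 405/32, 10773/320, 20169/256, 761805/3584, 4406805/8192, …
ICs: h(0) = 0, h′(0) = 0, h′′(0) = 3.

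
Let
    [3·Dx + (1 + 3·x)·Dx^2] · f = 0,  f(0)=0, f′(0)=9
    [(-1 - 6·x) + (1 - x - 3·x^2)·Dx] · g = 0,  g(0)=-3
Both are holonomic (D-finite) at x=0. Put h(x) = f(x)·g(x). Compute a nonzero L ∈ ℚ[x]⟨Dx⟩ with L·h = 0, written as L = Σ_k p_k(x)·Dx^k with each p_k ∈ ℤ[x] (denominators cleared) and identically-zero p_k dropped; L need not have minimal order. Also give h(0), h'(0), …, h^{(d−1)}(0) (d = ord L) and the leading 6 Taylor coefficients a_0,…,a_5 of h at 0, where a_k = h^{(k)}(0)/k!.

L = (9 + 36·x) + (-1 + 21·x + 45·x^2)·Dx + (-1 - 2·x + 6·x^2 + 9·x^3)·Dx^2  (order 2).
h: a_k = 0, -27, 27/2, -297/2, 297/4, -16173/20, …
ICs: h(0) = 0, h′(0) = -27.

f: a_k = 0, 9, -27/2, 27, -243/4, 729/5, …
g: a_k = -3, -3, -12, -21, -57, -120, …
L₀ := L_f ⊗_s L_g (sym. prod.), ord ≤ 2.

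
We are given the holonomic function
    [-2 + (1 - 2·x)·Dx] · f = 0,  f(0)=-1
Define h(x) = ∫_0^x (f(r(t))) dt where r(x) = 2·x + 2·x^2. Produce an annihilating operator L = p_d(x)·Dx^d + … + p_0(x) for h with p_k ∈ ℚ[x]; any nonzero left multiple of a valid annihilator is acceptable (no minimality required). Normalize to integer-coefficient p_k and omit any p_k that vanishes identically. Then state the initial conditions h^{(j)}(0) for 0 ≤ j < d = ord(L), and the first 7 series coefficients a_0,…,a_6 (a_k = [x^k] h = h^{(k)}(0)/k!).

f: a_k = -1, -2, -4, -8, -16, -32, -64, …
h₀=f(r): pull back L_f along r ⇒ L₀.
h=∫h₀ ⇒ L = L₀·Dx.
L = (4 + 8·x)·Dx + (-1 + 4·x + 4·x^2)·Dx^2  (order 2).
h: a_k = 0, -1, -2, -20/3, -24, -464/5, -1120/3, …
ICs: h(0) = 0, h′(0) = -1.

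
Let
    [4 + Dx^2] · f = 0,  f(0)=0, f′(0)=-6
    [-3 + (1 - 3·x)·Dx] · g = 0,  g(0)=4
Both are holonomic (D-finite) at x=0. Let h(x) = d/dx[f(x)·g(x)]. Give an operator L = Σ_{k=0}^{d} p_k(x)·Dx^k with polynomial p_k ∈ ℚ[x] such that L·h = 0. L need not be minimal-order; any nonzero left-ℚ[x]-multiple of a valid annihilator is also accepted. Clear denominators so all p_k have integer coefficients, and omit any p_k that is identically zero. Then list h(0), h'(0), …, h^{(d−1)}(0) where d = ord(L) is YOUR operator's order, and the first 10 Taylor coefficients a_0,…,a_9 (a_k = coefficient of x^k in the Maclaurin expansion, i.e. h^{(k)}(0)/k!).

L = (-14 - 24·x + 36·x^2) + (-6 + 18·x)·Dx + (1 - 6·x + 9·x^2)·Dx^2  (order 2).
h: a_k = -24, -144, -600, -2400, -9016, -162288/5, -1703992/15, -13631936/35, -19717624/15, -39435248/9, …
ICs: h(0) = -24, h′(0) = -144.

f: a_k = 0, -6, 0, 4, 0, -4/5, 0, 8/105, 0, -4/945, …
g: a_k = 4, 12, 36, 108, 324, 972, 2916, 8748, 26244, 78732, …
f·g: L₀ = L_f ⊗_s L_g, ord ≤ 2·1.
Differentiate: ansatz ord ≤ ord L₀ ⇒ L.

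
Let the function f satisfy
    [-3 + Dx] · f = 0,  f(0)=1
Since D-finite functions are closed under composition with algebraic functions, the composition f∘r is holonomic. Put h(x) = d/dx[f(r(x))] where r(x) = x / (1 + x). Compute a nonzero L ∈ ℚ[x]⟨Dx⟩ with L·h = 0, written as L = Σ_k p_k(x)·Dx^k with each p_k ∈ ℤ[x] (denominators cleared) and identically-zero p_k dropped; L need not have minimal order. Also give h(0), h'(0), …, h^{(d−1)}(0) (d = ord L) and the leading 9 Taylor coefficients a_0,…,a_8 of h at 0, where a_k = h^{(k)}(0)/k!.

L = (1 - 2·x) + (-1 - 2·x - x^2)·Dx  (order 1).
h: a_k = 3, 3, -9/2, 3/2, 21/8, -207/40, 411/80, -1623/560, -1917/4480, …
ICs: h(0) = 3.

f: a_k = 1, 3, 9/2, 9/2, 27/8, 81/40, 81/80, 243/560, 729/4480, …
f∘r: x↦r, Dx↦Dx/r' in L_f ⇒ L₀.
Differentiate: ansatz ord ≤ ord L₀ ⇒ L.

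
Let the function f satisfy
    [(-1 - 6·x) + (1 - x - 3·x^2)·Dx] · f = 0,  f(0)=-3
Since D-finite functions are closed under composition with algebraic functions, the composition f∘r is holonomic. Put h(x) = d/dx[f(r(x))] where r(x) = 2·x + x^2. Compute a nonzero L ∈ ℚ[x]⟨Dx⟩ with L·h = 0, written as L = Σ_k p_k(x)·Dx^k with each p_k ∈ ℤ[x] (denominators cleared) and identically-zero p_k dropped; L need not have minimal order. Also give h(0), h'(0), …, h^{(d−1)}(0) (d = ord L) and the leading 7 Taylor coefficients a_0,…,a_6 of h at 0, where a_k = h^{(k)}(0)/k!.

f: a_k = -3, -3, -12, -21, -57, -120, -291, …
f∘r: x↦r, Dx↦Dx/r' in L_f ⇒ L₀.
h=h₀': d/dx-closure on L₀ ⇒ L.
L = (17 + 114·x + 597·x^2 + 1260·x^3 + 1215·x^4 + 540·x^5 + 90·x^6) + (-1 - 11·x + 21·x^2 + 211·x^3 + 405·x^4 + 333·x^5 + 126·x^6 + 18·x^7)·Dx  (order 1).
h: a_k = -6, -102, -648, -4704, -28950, -177678, -1044792, …
ICs: h(0) = -6.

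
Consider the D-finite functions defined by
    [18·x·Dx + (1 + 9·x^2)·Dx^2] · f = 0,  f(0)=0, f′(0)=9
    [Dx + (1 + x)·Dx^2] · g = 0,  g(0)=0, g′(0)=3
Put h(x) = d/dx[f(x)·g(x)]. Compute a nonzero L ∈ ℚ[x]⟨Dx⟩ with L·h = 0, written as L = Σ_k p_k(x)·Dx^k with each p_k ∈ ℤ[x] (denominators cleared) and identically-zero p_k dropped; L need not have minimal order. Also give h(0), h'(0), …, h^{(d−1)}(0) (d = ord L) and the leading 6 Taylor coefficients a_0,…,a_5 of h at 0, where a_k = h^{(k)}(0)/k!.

L = (1368 + 2700·x + 37584·x^2 + 95580·x^3 + 87480·x^4 + 37908·x^5 + 26244·x^7) + (1298 + 9180·x + 54612·x^2 + 194724·x^3 + 324000·x^4 + 271188·x^5 + 102060·x^6 + 78732·x^7 + 91854·x^8)·Dx + (76 + 2848·x + 12096·x^2 + 43992·x^3 + 117288·x^4 + 173016·x^5 + 139968·x^6 + 75816·x^7 + 78732·x^8 + 52488·x^9)·Dx^2 + (37 + 146·x + 901·x^2 + 2808·x^3 + 7362·x^4 + 15228·x^5 + 21546·x^6 + 17496·x^7 + 12393·x^8 + 13122·x^9 + 6561·x^10)·Dx^3  (order 3).
h: a_k = 0, 54, -81/2, -288, 675/4, 12474/5, …
ICs: h(0) = 0, h′(0) = 54, h′′(0) = -81.

f: a_k = 0, 9, 0, -27, 0, 729/5, …
g: a_k = 0, 3, -3/2, 1, -3/4, 3/5, …
Product ⇒ symmetric product L₀, ord ≤ 4.
h₀' ⇒ L via d/dx closure of L₀.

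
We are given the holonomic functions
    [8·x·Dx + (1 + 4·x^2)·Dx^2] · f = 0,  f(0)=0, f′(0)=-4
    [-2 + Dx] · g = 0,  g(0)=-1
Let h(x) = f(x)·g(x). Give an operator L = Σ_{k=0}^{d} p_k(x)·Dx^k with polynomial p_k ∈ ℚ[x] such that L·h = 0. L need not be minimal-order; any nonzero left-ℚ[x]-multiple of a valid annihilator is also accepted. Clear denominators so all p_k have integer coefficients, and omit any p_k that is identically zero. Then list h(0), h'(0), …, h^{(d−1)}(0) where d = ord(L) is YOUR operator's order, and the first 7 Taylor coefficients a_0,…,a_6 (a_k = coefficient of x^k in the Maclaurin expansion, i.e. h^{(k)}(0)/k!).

f: a_k = 0, -4, 0, 16/3, 0, -64/5, 0, …
g: a_k = -1, -2, -2, -4/3, -2/3, -4/15, -4/45, …
h₀=f·g: eliminate ⇒ L₀, order ≤ 2·1.
L = (4 - 16·x + 16·x^2) + (-4 + 8·x - 16·x^2)·Dx + (1 + 4·x^2)·Dx^2  (order 2).
h: a_k = 0, 4, 8, 8/3, -16/3, 24/5, 176/9, …
ICs: h(0) = 0, h′(0) = 4.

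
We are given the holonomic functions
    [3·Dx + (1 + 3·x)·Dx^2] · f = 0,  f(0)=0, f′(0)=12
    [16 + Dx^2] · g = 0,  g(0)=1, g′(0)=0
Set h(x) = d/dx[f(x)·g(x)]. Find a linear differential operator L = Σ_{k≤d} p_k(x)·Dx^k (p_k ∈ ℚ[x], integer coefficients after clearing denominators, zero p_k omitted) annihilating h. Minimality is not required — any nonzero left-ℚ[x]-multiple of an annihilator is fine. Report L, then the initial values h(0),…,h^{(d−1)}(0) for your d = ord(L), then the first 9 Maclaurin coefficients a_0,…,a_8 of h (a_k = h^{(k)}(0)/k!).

f: a_k = 0, 12, -18, 36, -81, 972/5, -486, 8748/7, -6561/2, …
g: a_k = 1, 0, -8, 0, 32/3, 0, -256/45, 0, 512/315, …
Product ⇒ symmetric product L₀, ord ≤ 4.
Derive L from L₀ (diff closure).
L = (-252256 - 1400832·x + 774144·x^2 + 36937728·x^3 + 133871616·x^4 + 191102976·x^5 + 95551488·x^6) + (-43296 + 45216·x + 2557440·x^2 + 11404800·x^3 + 19906560·x^4 + 11943936·x^5)·Dx + (-14630 - 16992·x + 831600·x^2 + 6110208·x^3 + 17853696·x^4 + 23887872·x^5 + 11943936·x^6)·Dx^2 + (-2706 + 2826·x + 159840·x^2 + 712800·x^3 + 1244160·x^4 + 746496·x^5)·Dx^3 + (71 + 4410·x + 48951·x^2 + 237600·x^3 + 592920·x^4 + 746496·x^5 + 373248·x^6)·Dx^4  (order 4).
h: a_k = 12, -36, -180, 252, 172, -180, 1076/15, -6164/5, 201156/35, …
ICs: h(0) = 12, h′(0) = -36, h′′(0) = -360, h′′′(0) = 1512.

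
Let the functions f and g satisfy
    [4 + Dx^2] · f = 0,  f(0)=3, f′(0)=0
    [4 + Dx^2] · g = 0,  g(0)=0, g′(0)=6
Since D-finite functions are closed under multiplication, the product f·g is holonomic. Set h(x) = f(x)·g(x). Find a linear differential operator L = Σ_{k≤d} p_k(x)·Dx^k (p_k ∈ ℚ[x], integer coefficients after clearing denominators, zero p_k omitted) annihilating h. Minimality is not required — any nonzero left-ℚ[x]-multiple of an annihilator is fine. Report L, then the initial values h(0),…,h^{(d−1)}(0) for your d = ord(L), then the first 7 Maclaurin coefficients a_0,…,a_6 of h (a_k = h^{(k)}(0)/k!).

f: a_k = 3, 0, -6, 0, 2, 0, -4/15, …
g: a_k = 0, 6, 0, -4, 0, 4/5, 0, …
h₀=f·g: eliminate ⇒ L₀, order ≤ 2·2.
L = 16·Dx + Dx^3  (order 3).
h: a_k = 0, 18, 0, -48, 0, 192/5, 0, …
ICs: h(0) = 0, h′(0) = 18, h′′(0) = 0.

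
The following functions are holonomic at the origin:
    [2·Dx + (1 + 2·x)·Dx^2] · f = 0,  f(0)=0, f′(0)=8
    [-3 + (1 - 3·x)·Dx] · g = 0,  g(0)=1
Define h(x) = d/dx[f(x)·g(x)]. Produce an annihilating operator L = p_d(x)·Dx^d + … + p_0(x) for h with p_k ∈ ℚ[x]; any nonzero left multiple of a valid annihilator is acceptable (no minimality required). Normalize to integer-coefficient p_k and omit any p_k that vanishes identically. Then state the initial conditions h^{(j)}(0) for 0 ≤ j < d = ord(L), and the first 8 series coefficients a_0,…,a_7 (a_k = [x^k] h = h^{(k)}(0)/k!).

f: a_k = 0, 8, -8, 32/3, -16, 128/5, -128/3, 512/7, …
g: a_k = 1, 3, 9, 27, 81, 243, 729, 2187, …
L₀ := L_f ⊗_s L_g (sym. prod.), ord ≤ 2.
Derive L from L₀ (diff closure).
L = 24 + (5 + 30·x)·Dx + (-1 + x + 6·x^2)·Dx^2  (order 2).
h: a_k = 8, 32, 176, 640, 2528, 44224/5, 157344/5, 3740416/35, …
ICs: h(0) = 8, h′(0) = 32.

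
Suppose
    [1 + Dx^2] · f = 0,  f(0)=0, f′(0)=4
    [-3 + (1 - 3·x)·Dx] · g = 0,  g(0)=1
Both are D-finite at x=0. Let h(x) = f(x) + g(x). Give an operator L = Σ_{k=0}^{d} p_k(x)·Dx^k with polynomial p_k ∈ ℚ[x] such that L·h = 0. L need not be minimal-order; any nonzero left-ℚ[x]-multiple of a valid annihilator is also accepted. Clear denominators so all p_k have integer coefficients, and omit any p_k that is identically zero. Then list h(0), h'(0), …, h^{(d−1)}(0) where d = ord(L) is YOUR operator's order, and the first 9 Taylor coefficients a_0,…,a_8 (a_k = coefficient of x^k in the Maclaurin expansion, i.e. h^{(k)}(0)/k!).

f: a_k = 0, 4, 0, -2/3, 0, 1/30, 0, -1/1260, 0, …
g: a_k = 1, 3, 9, 27, 81, 243, 729, 2187, 6561, …
f+g: L₀ = lclm(L_f,L_g), ord ≤ 2+1.
L = (-165 + 18·x - 27·x^2) + (19 - 63·x + 27·x^2 - 27·x^3)·Dx + (-165 + 18·x - 27·x^2)·Dx^2 + (19 - 63·x + 27·x^2 - 27·x^3)·Dx^3  (order 3).
h: a_k = 1, 7, 9, 79/3, 81, 7291/30, 729, 2755619/1260, 6561, …
ICs: h(0) = 1, h′(0) = 7, h′′(0) = 18.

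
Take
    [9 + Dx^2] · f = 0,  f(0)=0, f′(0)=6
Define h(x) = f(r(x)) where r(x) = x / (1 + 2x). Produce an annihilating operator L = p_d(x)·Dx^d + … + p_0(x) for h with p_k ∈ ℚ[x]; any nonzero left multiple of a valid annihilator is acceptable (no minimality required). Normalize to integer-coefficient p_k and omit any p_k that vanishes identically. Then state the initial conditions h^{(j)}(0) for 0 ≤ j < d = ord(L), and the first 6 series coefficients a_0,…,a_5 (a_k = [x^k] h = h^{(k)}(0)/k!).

L = 9 + (4 + 24·x + 48·x^2 + 32·x^3)·Dx + (1 + 8·x + 24·x^2 + 32·x^3 + 16·x^4)·Dx^2  (order 2).
h: a_k = 0, 6, -12, 15, 6, -2319/20, …
ICs: h(0) = 0, h′(0) = 6.

f: a_k = 0, 6, 0, -9, 0, 81/20, …
Substitute x→r, Dx→(1/r')Dx; clear ⇒ L₀.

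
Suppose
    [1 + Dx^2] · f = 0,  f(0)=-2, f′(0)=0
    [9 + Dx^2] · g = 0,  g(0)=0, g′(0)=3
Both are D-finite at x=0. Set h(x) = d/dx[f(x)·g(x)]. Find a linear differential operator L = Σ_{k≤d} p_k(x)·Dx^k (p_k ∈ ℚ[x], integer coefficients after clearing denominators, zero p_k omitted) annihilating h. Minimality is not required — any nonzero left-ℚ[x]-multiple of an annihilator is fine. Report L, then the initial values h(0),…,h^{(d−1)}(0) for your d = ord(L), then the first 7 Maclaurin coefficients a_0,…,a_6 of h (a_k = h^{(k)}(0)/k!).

L = 64 + 20·Dx^2 + Dx^4  (order 4).
h: a_k = -6, 0, 36, 0, -44, 0, 344/15, …
ICs: h(0) = -6, h′(0) = 0, h′′(0) = 72, h′′′(0) = 0.

f: a_k = -2, 0, 1, 0, -1/12, 0, 1/360, …
g: a_k = 0, 3, 0, -9/2, 0, 81/40, 0, …
Product ⇒ symmetric product L₀, ord ≤ 4.
h₀' ⇒ L via d/dx closure of L₀.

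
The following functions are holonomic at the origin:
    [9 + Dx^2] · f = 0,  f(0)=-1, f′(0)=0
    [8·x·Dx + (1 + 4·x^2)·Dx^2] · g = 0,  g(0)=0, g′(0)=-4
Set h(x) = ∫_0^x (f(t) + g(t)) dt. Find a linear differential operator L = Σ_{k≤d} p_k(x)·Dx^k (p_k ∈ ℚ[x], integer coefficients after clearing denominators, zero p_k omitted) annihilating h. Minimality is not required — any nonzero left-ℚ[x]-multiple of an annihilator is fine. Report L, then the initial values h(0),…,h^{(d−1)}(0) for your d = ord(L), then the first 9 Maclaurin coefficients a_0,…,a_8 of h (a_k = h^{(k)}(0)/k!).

L = (-2808·x + 19008·x^3 + 10368·x^5)·Dx^2 + (9 + 1548·x^2 + 7344·x^4 + 5184·x^6)·Dx^3 + (-312·x + 2112·x^3 + 1152·x^5)·Dx^4 + (1 + 172·x^2 + 816·x^4 + 576·x^6)·Dx^5  (order 5).
h: a_k = 0, -1, -2, 3/2, 4/3, -27/40, -32/15, 81/560, 32/7, …
ICs: h(0) = 0, h′(0) = -1, h′′(0) = -4, h′′′(0) = 9, h′′′′(0) = 32.

f: a_k = -1, 0, 9/2, 0, -27/8, 0, 81/80, 0, -729/4480, …
g: a_k = 0, -4, 0, 16/3, 0, -64/5, 0, 256/7, 0, …
Weyl lclm of L_f,L_g ⇒ L₀ (ord ≤ 4).
∫: right-multiply L₀ by Dx.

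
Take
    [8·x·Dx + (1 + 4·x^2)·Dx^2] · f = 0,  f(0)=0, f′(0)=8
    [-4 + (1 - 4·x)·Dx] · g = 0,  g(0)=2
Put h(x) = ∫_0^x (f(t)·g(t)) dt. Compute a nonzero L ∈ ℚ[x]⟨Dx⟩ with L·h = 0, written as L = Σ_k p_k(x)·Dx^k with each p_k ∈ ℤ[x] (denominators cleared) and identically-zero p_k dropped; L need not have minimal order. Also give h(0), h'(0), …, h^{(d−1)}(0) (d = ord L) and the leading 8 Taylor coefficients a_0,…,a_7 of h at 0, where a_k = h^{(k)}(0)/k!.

L = 32·x·Dx + (8 - 8·x + 64·x^2)·Dx^2 + (-1 + 4·x - 4·x^2 + 16·x^3)·Dx^3  (order 3).
h: a_k = 0, 0, 8, 64/3, 176/3, 2816/15, 28544/45, 228352/105, …
ICs: h(0) = 0, h′(0) = 0, h′′(0) = 16.

f: a_k = 0, 8, 0, -32/3, 0, 128/5, 0, -512/7, …
g: a_k = 2, 8, 32, 128, 512, 2048, 8192, 32768, …
Sym-product of L_f,L_g gives L₀ (≤ ord 2).
h=∫₀ˣh₀: take L = L₀·Dx.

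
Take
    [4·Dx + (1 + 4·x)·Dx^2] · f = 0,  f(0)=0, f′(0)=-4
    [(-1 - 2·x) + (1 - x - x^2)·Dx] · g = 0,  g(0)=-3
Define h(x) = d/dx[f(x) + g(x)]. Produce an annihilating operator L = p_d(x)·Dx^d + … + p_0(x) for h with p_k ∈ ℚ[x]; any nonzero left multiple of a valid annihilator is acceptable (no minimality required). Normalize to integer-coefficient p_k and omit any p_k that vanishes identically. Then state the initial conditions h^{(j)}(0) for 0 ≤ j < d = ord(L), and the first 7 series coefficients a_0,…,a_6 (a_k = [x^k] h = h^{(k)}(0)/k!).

f: a_k = 0, -4, 8, -64/3, 64, -1024/5, 2048/3, …
g: a_k = -3, -3, -6, -9, -15, -24, -39, …
f+g: L₀ = lclm(L_f,L_g), ord ≤ 2+1.
Derive L from L₀ (diff closure).
L = (-100 - 272·x - 392·x^2 - 144·x^3 - 96·x^4) + (7 - 96·x - 434·x^2 - 540·x^3 - 304·x^4 - 160·x^5)·Dx + (4 + 25·x + 28·x^2 - 46·x^3 - 73·x^4 - 76·x^5 - 32·x^6)·Dx^2  (order 2).
h: a_k = -7, 4, -91, 196, -1144, 3862, -16825, …
ICs: h(0) = -7, h′(0) = 4.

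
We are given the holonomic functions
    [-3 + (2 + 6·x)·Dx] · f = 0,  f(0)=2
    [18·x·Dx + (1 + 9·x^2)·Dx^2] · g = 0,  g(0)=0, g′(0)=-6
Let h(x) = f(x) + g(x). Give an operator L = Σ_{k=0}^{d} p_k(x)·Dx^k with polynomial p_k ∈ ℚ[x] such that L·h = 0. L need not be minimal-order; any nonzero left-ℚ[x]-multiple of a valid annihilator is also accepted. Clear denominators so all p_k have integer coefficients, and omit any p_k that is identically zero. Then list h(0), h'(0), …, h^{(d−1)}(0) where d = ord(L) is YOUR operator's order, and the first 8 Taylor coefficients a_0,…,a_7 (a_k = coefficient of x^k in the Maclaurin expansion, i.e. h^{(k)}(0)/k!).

L = (-36 - 270·x + 972·x^2 + 1458·x^3)·Dx + (-33 - 144·x + 270·x^2 + 3888·x^3 + 5103·x^4)·Dx^2 + (-2 + 18·x + 108·x^2 + 324·x^3 + 1134·x^4 + 1458·x^5)·Dx^3  (order 3).
h: a_k = 2, -3, -9/4, 171/8, -405/64, -53703/640, -15309/512, 4984173/7168, …
ICs: h(0) = 2, h′(0) = -3, h′′(0) = -9/2.

f: a_k = 2, 3, -9/4, 27/8, -405/64, 1701/128, -15309/512, 72171/1024, …
g: a_k = 0, -6, 0, 18, 0, -486/5, 0, 4374/7, …
f+g: L₀ = lclm(L_f,L_g), ord ≤ 1+2.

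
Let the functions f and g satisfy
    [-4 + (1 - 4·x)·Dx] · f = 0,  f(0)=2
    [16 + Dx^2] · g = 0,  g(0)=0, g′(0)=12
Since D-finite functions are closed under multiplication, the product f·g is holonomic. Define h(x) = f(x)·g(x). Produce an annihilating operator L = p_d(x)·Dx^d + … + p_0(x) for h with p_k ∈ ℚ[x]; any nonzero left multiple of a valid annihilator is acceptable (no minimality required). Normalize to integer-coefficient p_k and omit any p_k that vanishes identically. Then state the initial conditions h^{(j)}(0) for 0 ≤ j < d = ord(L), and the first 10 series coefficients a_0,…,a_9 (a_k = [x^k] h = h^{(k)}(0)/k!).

L = (-16 + 64·x) + 8·Dx + (-1 + 4·x)·Dx^2  (order 2).
h: a_k = 0, 24, 96, 320, 1280, 25856/5, 103424/5, 8685568/105, 34742272/105, 1250725888/945, …
ICs: h(0) = 0, h′(0) = 24.

f: a_k = 2, 8, 32, 128, 512, 2048, 8192, 32768, 131072, 524288, …
g: a_k = 0, 12, 0, -32, 0, 128/5, 0, -1024/105, 0, 2048/945, …
h₀=f·g: eliminate ⇒ L₀, order ≤ 1·2.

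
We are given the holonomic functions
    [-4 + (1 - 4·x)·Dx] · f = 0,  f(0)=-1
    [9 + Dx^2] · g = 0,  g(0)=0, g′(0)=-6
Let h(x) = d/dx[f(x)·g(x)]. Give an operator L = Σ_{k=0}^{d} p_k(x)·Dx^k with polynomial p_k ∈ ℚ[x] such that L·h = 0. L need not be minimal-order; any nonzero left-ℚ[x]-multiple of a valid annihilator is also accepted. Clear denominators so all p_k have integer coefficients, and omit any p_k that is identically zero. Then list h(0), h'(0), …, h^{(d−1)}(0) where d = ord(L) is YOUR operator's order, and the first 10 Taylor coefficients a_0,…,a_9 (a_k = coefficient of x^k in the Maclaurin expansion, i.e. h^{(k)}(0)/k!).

f: a_k = -1, -4, -16, -64, -256, -1024, -4096, -16384, -65536, -262144, …
g: a_k = 0, -6, 0, 9, 0, -81/20, 0, 243/280, 0, -243/2240, …
Sym-product of L_f,L_g gives L₀ (≤ ord 2).
h₀' ⇒ L via d/dx closure of L₀.
L = (-23 - 72·x + 144·x^2) + (-8 + 32·x)·Dx + (1 - 8·x + 16·x^2)·Dx^2  (order 2).
h: a_k = 6, 48, 261, 1392, 27921/4, 167526/5, 6254061/40, 25016244/35, 7204680459/2240, 800520051/56, …
ICs: h(0) = 6, h′(0) = 48.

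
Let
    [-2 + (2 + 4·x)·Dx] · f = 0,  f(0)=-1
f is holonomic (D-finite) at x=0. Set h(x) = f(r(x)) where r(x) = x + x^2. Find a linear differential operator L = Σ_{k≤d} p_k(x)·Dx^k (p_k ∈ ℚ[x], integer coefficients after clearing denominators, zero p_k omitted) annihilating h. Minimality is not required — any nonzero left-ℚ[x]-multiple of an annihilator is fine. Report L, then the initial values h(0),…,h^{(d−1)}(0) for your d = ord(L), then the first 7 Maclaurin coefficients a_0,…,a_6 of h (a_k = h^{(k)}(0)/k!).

L = (-1 - 2·x) + (1 + 2·x + 2·x^2)·Dx  (order 1).
h: a_k = -1, -1, -1/2, 1/2, -3/8, 1/8, 3/16, …
ICs: h(0) = -1.

f: a_k = -1, -1, 1/2, -1/2, 5/8, -7/8, 21/16, …
Change of var in L_f (x↦r) gives L₀.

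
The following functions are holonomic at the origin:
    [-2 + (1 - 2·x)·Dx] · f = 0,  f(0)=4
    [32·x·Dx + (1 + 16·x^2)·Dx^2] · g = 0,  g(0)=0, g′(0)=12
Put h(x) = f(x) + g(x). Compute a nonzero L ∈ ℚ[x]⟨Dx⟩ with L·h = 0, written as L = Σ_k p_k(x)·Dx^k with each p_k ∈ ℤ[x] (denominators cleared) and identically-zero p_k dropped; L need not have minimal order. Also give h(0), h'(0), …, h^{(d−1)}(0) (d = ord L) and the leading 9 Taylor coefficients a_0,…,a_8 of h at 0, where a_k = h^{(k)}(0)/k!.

f: a_k = 4, 8, 16, 32, 64, 128, 256, 512, 1024, …
g: a_k = 0, 12, 0, -64, 0, 3072/5, 0, -49152/7, 0, …
Sum ⇒ L₀ = lclm(L_f,L_g) in ℚ(x)⟨Dx⟩.
L = (-32 + 256·x + 1536·x^2)·Dx + (14 - 32·x - 160·x^2 + 1536·x^3)·Dx^2 + (-1 - 6·x - 96·x^3 + 256·x^4)·Dx^3  (order 3).
h: a_k = 4, 20, 16, -32, 64, 3712/5, 256, -45568/7, 1024, …
ICs: h(0) = 4, h′(0) = 20, h′′(0) = 32.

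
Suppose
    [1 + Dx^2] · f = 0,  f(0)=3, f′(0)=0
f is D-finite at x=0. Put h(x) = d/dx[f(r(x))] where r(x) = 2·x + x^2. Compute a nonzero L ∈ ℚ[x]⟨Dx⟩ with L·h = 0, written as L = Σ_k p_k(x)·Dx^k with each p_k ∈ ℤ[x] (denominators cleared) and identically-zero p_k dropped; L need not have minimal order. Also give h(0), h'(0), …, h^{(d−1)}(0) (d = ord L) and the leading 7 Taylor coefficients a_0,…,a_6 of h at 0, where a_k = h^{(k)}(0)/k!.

f: a_k = 3, 0, -3/2, 0, 1/8, 0, -1/240, …
h₀=f(r): pull back L_f along r ⇒ L₀.
h₀' ⇒ L via d/dx closure of L₀.
L = (7 + 16·x + 24·x^2 + 16·x^3 + 4·x^4) + (-3 - 3·x)·Dx + (1 + 2·x + x^2)·Dx^2  (order 2).
h: a_k = 0, -12, -18, 2, 20, 82/5, 7/5, …
ICs: h(0) = 0, h′(0) = -12.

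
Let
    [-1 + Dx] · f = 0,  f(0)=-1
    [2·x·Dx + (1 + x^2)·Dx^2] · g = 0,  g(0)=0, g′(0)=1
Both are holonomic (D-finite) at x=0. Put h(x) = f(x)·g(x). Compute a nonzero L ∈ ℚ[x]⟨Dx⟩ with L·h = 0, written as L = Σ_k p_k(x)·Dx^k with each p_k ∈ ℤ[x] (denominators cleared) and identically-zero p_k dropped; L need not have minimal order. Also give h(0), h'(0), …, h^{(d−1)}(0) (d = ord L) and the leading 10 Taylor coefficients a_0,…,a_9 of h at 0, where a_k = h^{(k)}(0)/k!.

L = (1 - 2·x + x^2) + (-2 + 2·x - 2·x^2)·Dx + (1 + x^2)·Dx^2  (order 2).
h: a_k = 0, -1, -1, -1/6, 1/6, -3/40, -11/72, 31/560, 113/1008, -1151/24192, …
ICs: h(0) = 0, h′(0) = -1.

f: a_k = -1, -1, -1/2, -1/6, -1/24, -1/120, -1/720, -1/5040, -1/40320, -1/362880, …
g: a_k = 0, 1, 0, -1/3, 0, 1/5, 0, -1/7, 0, 1/9, …
Sym-product of L_f,L_g gives L₀ (≤ ord 2).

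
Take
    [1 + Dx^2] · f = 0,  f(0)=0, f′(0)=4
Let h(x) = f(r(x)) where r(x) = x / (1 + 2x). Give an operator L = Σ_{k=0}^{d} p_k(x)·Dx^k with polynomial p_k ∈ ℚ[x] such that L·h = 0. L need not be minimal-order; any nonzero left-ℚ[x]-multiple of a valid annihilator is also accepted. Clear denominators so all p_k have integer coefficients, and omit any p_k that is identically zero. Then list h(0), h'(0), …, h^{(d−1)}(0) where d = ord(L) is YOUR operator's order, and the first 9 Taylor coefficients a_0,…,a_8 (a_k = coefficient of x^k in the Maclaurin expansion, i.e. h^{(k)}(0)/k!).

f: a_k = 0, 4, 0, -2/3, 0, 1/30, 0, -1/1260, 0, …
Change of var in L_f (x↦r) gives L₀.
L = 1 + (4 + 24·x + 48·x^2 + 32·x^3)·Dx + (1 + 8·x + 24·x^2 + 32·x^3 + 16·x^4)·Dx^2  (order 2).
h: a_k = 0, 4, -8, 46/3, -28, 1441/30, -75, 123479/1260, -6599/90, …
ICs: h(0) = 0, h′(0) = 4.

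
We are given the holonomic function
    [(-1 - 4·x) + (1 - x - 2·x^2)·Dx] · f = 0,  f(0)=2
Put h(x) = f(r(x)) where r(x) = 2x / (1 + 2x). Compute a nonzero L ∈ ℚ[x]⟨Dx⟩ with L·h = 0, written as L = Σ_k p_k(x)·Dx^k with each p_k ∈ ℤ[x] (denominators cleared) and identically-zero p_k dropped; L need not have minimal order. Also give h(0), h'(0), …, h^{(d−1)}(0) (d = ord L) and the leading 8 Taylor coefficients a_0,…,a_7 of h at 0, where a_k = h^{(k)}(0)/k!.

L = (2 + 20·x) + (-1 - 4·x + 4·x^2 + 16·x^3)·Dx  (order 1).
h: a_k = 2, 4, 16, 0, 128, -256, 1536, -5120, …
ICs: h(0) = 2.

f: a_k = 2, 2, 6, 10, 22, 42, 86, 170, …
Change of var in L_f (x↦r) gives L₀.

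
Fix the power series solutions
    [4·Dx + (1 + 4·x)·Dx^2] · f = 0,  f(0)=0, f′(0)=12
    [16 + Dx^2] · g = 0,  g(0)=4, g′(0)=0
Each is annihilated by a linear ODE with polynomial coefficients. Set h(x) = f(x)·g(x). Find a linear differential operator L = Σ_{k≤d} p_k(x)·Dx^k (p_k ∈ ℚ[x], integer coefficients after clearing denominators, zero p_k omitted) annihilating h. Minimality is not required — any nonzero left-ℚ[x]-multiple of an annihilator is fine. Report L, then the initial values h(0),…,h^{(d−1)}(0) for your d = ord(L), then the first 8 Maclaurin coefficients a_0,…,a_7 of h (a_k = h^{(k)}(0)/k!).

L = (-768 + 6144·x + 77824·x^2 + 262144·x^3 + 262144·x^4) + (256 + 5120·x + 24576·x^2 + 32768·x^3)·Dx + (1280·x + 10752·x^2 + 32768·x^3 + 32768·x^4)·Dx^2 + (16 + 320·x + 1536·x^2 + 2048·x^3)·Dx^3 + (3 + 56·x + 368·x^2 + 1024·x^3 + 1024·x^4)·Dx^4  (order 4).
h: a_k = 0, 48, -96, -128, 0, 4608/5, -3072, 380928/35, …
ICs: h(0) = 0, h′(0) = 48, h′′(0) = -192, h′′′(0) = -768.

f: a_k = 0, 12, -24, 64, -192, 3072/5, -2048, 49152/7, …
g: a_k = 4, 0, -32, 0, 128/3, 0, -1024/45, 0, …
Sym-product of L_f,L_g gives L₀ (≤ ord 4).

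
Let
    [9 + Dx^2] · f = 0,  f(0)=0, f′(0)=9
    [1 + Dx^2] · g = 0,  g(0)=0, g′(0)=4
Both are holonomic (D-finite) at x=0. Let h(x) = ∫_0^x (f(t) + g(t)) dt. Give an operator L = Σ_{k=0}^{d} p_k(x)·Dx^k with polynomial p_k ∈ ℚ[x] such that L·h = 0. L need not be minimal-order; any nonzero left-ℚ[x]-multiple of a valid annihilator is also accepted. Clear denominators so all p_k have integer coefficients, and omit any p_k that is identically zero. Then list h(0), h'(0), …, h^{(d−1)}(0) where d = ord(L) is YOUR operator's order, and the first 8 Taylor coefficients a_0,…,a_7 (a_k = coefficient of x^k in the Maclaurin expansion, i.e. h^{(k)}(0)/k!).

f: a_k = 0, 9, 0, -27/2, 0, 243/40, 0, -729/560, …
g: a_k = 0, 4, 0, -2/3, 0, 1/30, 0, -1/1260, …
h₀=f+g: left-lcm gives L₀, ord ≤ 4.
h=∫₀ˣh₀: take L = L₀·Dx.
L = 9·Dx + 10·Dx^3 + Dx^5  (order 5).
h: a_k = 0, 0, 13/2, 0, -85/24, 0, 733/720, 0, …
ICs: h(0) = 0, h′(0) = 0, h′′(0) = 13, h′′′(0) = 0, h′′′′(0) = -85.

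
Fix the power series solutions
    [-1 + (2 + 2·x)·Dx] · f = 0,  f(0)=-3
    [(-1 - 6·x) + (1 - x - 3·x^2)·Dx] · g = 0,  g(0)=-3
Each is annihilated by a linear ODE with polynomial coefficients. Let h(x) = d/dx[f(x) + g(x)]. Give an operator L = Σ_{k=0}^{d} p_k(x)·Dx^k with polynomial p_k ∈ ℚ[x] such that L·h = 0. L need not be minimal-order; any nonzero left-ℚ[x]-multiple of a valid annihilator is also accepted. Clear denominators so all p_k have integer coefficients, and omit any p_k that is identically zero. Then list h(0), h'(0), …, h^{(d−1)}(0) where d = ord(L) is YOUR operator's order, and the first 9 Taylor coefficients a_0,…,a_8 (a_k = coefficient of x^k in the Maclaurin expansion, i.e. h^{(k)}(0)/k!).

L = (-108 - 690·x - 1260·x^2 - 1620·x^3 - 810·x^4) + (-165 - 1476·x - 3819·x^2 - 6408·x^3 - 6345·x^4 - 2430·x^5)·Dx + (34 + 114·x + 134·x^2 - 378·x^3 - 1422·x^4 - 1530·x^5 - 540·x^6)·Dx^2  (order 2).
h: a_k = -9/2, -93/4, -1017/16, -7281/32, -153705/256, -893763/512, -9333429/2048, -49937145/4096, -2050837353/65536, …
ICs: h(0) = -9/2, h′(0) = -93/4.

f: a_k = -3, -3/2, 3/8, -3/16, 15/128, -21/256, 63/1024, -99/2048, 1287/32768, …
g: a_k = -3, -3, -12, -21, -57, -120, -291, -651, -1524, …
f+g: L₀ = lclm(L_f,L_g), ord ≤ 1+1.
h₀' ⇒ L via d/dx closure of L₀.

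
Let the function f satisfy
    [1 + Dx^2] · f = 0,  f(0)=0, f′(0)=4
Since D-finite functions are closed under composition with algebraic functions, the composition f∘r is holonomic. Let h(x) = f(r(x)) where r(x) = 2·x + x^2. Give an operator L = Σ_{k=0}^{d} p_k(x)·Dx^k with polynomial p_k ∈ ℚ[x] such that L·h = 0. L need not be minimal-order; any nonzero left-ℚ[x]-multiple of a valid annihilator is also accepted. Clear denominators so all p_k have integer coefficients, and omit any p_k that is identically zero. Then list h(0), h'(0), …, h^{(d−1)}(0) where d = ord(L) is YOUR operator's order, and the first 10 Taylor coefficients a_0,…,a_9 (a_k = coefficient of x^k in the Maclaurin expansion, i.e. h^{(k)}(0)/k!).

L = (4 + 12·x + 12·x^2 + 4·x^3) - Dx + (1 + x)·Dx^2  (order 2).
h: a_k = 0, 8, 4, -16/3, -8, -44/15, 2, 808/315, 44/45, -551/2835, …
ICs: h(0) = 0, h′(0) = 8.

f: a_k = 0, 4, 0, -2/3, 0, 1/30, 0, -1/1260, 0, 1/90720, …
h₀=f(r): pull back L_f along r ⇒ L₀.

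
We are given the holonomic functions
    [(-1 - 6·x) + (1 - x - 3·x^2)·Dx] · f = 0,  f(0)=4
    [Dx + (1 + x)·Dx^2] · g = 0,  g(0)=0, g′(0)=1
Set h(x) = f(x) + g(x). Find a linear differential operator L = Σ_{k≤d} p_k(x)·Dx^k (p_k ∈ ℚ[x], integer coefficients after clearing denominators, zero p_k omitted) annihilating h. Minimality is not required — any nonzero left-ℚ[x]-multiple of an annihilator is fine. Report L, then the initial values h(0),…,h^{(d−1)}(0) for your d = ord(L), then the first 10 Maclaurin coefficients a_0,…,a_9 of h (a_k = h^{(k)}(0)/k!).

L = (58 + 350·x + 636·x^2 + 756·x^3 + 324·x^4)·Dx + (40 + 364·x + 976·x^2 + 1632·x^3 + 1530·x^4 + 540·x^5)·Dx^2 + (-9 - 31·x - 27·x^2 + 115·x^3 + 345·x^4 + 333·x^5 + 108·x^6)·Dx^3  (order 3).
h: a_k = 4, 5, 31/2, 85/3, 303/4, 801/5, 2327/6, 6077/7, 16255/8, 41725/9, …
ICs: h(0) = 4, h′(0) = 5, h′′(0) = 31.

f: a_k = 4, 4, 16, 28, 76, 160, 388, 868, 2032, 4636, …
g: a_k = 0, 1, -1/2, 1/3, -1/4, 1/5, -1/6, 1/7, -1/8, 1/9, …
Sum ⇒ L₀ = lclm(L_f,L_g) in ℚ(x)⟨Dx⟩.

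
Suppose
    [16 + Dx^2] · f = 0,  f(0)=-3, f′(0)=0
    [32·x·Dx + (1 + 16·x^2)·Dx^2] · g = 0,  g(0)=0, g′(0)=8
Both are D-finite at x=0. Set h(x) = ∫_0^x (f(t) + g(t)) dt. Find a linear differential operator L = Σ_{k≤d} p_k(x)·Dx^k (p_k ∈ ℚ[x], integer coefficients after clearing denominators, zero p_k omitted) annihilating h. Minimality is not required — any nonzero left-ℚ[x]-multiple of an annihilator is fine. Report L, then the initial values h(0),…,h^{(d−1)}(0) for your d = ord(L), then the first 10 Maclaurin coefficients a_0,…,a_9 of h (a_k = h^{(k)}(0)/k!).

f: a_k = -3, 0, 24, 0, -32, 0, 256/15, 0, -512/105, 0, …
g: a_k = 0, 8, 0, -128/3, 0, 2048/5, 0, -32768/7, 0, 524288/9, …
L₀ := lclm(L_f,L_g); ord L₀ ≤ 2+2.
Integrate: L := L₀·Dx.
L = (-5632·x + 114688·x^3 + 131072·x^5)·Dx^2 + (-16 + 1792·x^2 + 36864·x^4 + 65536·x^6)·Dx^3 + (-352·x + 7168·x^3 + 8192·x^5)·Dx^4 + (-1 + 112·x^2 + 2304·x^4 + 4096·x^6)·Dx^5  (order 5).
h: a_k = 0, -3, 4, 8, -32/3, -32/5, 1024/15, 256/105, -4096/7, -512/945, …
ICs: h(0) = 0, h′(0) = -3, h′′(0) = 8, h′′′(0) = 48, h′′′′(0) = -256.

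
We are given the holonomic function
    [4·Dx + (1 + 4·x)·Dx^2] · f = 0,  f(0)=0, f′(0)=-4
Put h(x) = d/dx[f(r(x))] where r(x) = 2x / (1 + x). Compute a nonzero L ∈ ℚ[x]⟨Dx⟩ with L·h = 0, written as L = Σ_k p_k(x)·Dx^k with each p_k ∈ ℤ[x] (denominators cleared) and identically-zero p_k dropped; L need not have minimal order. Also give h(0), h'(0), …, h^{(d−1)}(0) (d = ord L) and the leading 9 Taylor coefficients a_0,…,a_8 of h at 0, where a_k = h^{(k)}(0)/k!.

f: a_k = 0, -4, 8, -64/3, 64, -1024/5, 2048/3, -16384/7, 8192, …
f∘r: x↦r, Dx↦Dx/r' in L_f ⇒ L₀.
Derive L from L₀ (diff closure).
L = (10 + 18·x) + (1 + 10·x + 9·x^2)·Dx  (order 1).
h: a_k = -8, 80, -728, 6560, -59048, 531440, -4782968, 43046720, -387420488, …
ICs: h(0) = -8.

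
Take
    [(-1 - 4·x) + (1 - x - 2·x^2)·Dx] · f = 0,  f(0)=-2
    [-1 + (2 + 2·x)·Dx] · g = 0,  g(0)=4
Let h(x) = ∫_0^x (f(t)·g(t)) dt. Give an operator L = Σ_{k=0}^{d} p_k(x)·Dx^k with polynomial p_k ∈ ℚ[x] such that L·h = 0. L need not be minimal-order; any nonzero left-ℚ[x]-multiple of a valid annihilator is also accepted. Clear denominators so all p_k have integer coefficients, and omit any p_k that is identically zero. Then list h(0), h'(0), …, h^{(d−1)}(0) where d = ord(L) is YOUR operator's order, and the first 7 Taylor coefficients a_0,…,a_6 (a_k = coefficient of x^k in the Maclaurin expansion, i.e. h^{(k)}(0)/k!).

L = (3 + 6·x)·Dx + (-2 + 2·x + 4·x^2)·Dx^2  (order 2).
h: a_k = 0, -8, -6, -9, -103/8, -1683/80, -2223/64, …
ICs: h(0) = 0, h′(0) = -8.

f: a_k = -2, -2, -6, -10, -22, -42, -86, …
g: a_k = 4, 2, -1/2, 1/4, -5/32, 7/64, -21/256, …
h₀=f·g: eliminate ⇒ L₀, order ≤ 1·1.
h=∫₀ˣh₀: take L = L₀·Dx.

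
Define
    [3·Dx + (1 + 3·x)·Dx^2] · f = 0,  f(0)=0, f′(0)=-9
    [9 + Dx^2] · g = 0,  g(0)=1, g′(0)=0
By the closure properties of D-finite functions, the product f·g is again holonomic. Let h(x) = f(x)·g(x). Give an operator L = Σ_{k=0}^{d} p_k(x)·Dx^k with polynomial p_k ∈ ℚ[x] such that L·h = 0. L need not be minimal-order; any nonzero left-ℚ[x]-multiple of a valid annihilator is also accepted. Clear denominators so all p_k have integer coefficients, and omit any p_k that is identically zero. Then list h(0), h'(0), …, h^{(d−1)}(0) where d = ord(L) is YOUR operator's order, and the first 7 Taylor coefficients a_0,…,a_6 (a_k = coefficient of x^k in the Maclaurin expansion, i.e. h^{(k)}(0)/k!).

L = (-81 + 486·x + 4617·x^2 + 11664·x^3 + 8748·x^4) + (36 + 540·x + 1944·x^2 + 1944·x^3)·Dx + (180·x + 1134·x^2 + 2592·x^3 + 1944·x^4)·Dx^2 + (4 + 60·x + 216·x^2 + 216·x^3)·Dx^3 + (1 + 14·x + 69·x^2 + 144·x^3 + 108·x^4)·Dx^4  (order 4).
h: a_k = 0, -9, 27/2, 27/2, 0, -2187/40, 2187/16, …
ICs: h(0) = 0, h′(0) = -9, h′′(0) = 27, h′′′(0) = 81.

f: a_k = 0, -9, 27/2, -27, 243/4, -729/5, 729/2, …
g: a_k = 1, 0, -9/2, 0, 27/8, 0, -81/80, …
Sym-product of L_f,L_g gives L₀ (≤ ord 4).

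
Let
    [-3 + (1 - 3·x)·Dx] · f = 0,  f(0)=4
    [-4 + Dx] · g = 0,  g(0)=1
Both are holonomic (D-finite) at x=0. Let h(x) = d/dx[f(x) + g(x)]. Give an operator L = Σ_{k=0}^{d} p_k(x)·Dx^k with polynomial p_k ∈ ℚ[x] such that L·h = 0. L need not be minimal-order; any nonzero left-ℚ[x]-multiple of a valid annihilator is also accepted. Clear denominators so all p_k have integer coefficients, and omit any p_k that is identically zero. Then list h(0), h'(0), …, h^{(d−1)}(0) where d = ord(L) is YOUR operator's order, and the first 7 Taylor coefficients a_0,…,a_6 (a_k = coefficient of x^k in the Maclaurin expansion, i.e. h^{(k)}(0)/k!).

L = (60 + 144·x) + (-19 - 48·x + 72·x^2)·Dx + (1 + 3·x - 18·x^2)·Dx^2  (order 2).
h: a_k = 16, 88, 356, 4016/3, 14708/3, 262952/15, 2756644/45, …
ICs: h(0) = 16, h′(0) = 88.

f: a_k = 4, 12, 36, 108, 324, 972, 2916, …
g: a_k = 1, 4, 8, 32/3, 32/3, 128/15, 256/45, …
L₀ := lclm(L_f,L_g); ord L₀ ≤ 1+1.
h=h₀': d/dx-closure on L₀ ⇒ L.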